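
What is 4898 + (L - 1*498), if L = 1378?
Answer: 5778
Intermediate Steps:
4898 + (L - 1*498) = 4898 + (1378 - 1*498) = 4898 + (1378 - 498) = 4898 + 880 = 5778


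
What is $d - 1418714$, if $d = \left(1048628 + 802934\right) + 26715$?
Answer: $459563$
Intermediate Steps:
$d = 1878277$ ($d = 1851562 + 26715 = 1878277$)
$d - 1418714 = 1878277 - 1418714 = 459563$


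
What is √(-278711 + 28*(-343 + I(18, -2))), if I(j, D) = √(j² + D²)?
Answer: √(-288315 + 56*√82) ≈ 536.48*I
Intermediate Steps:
I(j, D) = √(D² + j²)
√(-278711 + 28*(-343 + I(18, -2))) = √(-278711 + 28*(-343 + √((-2)² + 18²))) = √(-278711 + 28*(-343 + √(4 + 324))) = √(-278711 + 28*(-343 + √328)) = √(-278711 + 28*(-343 + 2*√82)) = √(-278711 + (-9604 + 56*√82)) = √(-288315 + 56*√82)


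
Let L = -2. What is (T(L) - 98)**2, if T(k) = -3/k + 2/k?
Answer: 38025/4 ≈ 9506.3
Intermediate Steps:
T(k) = -1/k
(T(L) - 98)**2 = (-1/(-2) - 98)**2 = (-1*(-1/2) - 98)**2 = (1/2 - 98)**2 = (-195/2)**2 = 38025/4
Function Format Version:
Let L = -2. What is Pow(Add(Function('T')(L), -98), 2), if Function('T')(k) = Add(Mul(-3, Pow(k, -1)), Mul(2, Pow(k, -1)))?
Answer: Rational(38025, 4) ≈ 9506.3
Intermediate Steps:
Function('T')(k) = Mul(-1, Pow(k, -1))
Pow(Add(Function('T')(L), -98), 2) = Pow(Add(Mul(-1, Pow(-2, -1)), -98), 2) = Pow(Add(Mul(-1, Rational(-1, 2)), -98), 2) = Pow(Add(Rational(1, 2), -98), 2) = Pow(Rational(-195, 2), 2) = Rational(38025, 4)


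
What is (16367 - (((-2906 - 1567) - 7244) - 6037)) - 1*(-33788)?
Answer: 67909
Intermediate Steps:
(16367 - (((-2906 - 1567) - 7244) - 6037)) - 1*(-33788) = (16367 - ((-4473 - 7244) - 6037)) + 33788 = (16367 - (-11717 - 6037)) + 33788 = (16367 - 1*(-17754)) + 33788 = (16367 + 17754) + 33788 = 34121 + 33788 = 67909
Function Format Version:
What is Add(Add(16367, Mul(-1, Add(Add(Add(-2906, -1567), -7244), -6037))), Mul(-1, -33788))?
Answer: 67909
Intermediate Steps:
Add(Add(16367, Mul(-1, Add(Add(Add(-2906, -1567), -7244), -6037))), Mul(-1, -33788)) = Add(Add(16367, Mul(-1, Add(Add(-4473, -7244), -6037))), 33788) = Add(Add(16367, Mul(-1, Add(-11717, -6037))), 33788) = Add(Add(16367, Mul(-1, -17754)), 33788) = Add(Add(16367, 17754), 33788) = Add(34121, 33788) = 67909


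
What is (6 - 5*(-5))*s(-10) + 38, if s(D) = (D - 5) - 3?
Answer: -520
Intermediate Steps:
s(D) = -8 + D (s(D) = (-5 + D) - 3 = -8 + D)
(6 - 5*(-5))*s(-10) + 38 = (6 - 5*(-5))*(-8 - 10) + 38 = (6 + 25)*(-18) + 38 = 31*(-18) + 38 = -558 + 38 = -520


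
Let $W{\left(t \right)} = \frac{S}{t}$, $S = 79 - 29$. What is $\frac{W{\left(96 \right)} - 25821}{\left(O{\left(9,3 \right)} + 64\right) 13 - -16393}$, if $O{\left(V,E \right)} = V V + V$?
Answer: $- \frac{1239383}{882960} \approx -1.4037$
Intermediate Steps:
$S = 50$ ($S = 79 - 29 = 50$)
$O{\left(V,E \right)} = V + V^{2}$ ($O{\left(V,E \right)} = V^{2} + V = V + V^{2}$)
$W{\left(t \right)} = \frac{50}{t}$
$\frac{W{\left(96 \right)} - 25821}{\left(O{\left(9,3 \right)} + 64\right) 13 - -16393} = \frac{\frac{50}{96} - 25821}{\left(9 \left(1 + 9\right) + 64\right) 13 - -16393} = \frac{50 \cdot \frac{1}{96} - 25821}{\left(9 \cdot 10 + 64\right) 13 + 16393} = \frac{\frac{25}{48} - 25821}{\left(90 + 64\right) 13 + 16393} = - \frac{1239383}{48 \left(154 \cdot 13 + 16393\right)} = - \frac{1239383}{48 \left(2002 + 16393\right)} = - \frac{1239383}{48 \cdot 18395} = \left(- \frac{1239383}{48}\right) \frac{1}{18395} = - \frac{1239383}{882960}$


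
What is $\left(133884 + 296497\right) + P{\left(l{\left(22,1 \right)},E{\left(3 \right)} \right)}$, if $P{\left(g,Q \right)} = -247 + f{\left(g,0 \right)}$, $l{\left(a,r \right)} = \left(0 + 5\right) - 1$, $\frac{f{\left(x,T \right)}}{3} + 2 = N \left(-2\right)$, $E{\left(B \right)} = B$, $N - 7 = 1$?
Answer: $430080$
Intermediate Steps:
$N = 8$ ($N = 7 + 1 = 8$)
$f{\left(x,T \right)} = -54$ ($f{\left(x,T \right)} = -6 + 3 \cdot 8 \left(-2\right) = -6 + 3 \left(-16\right) = -6 - 48 = -54$)
$l{\left(a,r \right)} = 4$ ($l{\left(a,r \right)} = 5 - 1 = 4$)
$P{\left(g,Q \right)} = -301$ ($P{\left(g,Q \right)} = -247 - 54 = -301$)
$\left(133884 + 296497\right) + P{\left(l{\left(22,1 \right)},E{\left(3 \right)} \right)} = \left(133884 + 296497\right) - 301 = 430381 - 301 = 430080$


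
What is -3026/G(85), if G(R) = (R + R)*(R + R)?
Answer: -89/850 ≈ -0.10471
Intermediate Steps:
G(R) = 4*R**2 (G(R) = (2*R)*(2*R) = 4*R**2)
-3026/G(85) = -3026/(4*85**2) = -3026/(4*7225) = -3026/28900 = -3026*1/28900 = -89/850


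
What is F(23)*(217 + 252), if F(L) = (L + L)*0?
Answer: 0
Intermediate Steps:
F(L) = 0 (F(L) = (2*L)*0 = 0)
F(23)*(217 + 252) = 0*(217 + 252) = 0*469 = 0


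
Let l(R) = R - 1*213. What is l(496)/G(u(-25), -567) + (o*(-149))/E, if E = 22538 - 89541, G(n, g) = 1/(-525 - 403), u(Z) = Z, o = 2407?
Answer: -17596237229/67003 ≈ -2.6262e+5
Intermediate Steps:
l(R) = -213 + R (l(R) = R - 213 = -213 + R)
G(n, g) = -1/928 (G(n, g) = 1/(-928) = -1/928)
E = -67003
l(496)/G(u(-25), -567) + (o*(-149))/E = (-213 + 496)/(-1/928) + (2407*(-149))/(-67003) = 283*(-928) - 358643*(-1/67003) = -262624 + 358643/67003 = -17596237229/67003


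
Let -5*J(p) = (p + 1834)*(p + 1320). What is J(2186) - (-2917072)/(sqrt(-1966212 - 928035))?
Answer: -2818824 - 2917072*I*sqrt(321583)/964749 ≈ -2.8188e+6 - 1714.7*I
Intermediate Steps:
J(p) = -(1320 + p)*(1834 + p)/5 (J(p) = -(p + 1834)*(p + 1320)/5 = -(1834 + p)*(1320 + p)/5 = -(1320 + p)*(1834 + p)/5)
J(2186) - (-2917072)/(sqrt(-1966212 - 928035)) = (-484176 - 3154/5*2186 - 1/5*2186**2) - (-2917072)/(sqrt(-1966212 - 928035)) = (-484176 - 6894644/5 - 1/5*4778596) - (-2917072)/(sqrt(-2894247)) = (-484176 - 6894644/5 - 4778596/5) - (-2917072)/(3*I*sqrt(321583)) = -2818824 - (-2917072)*(-I*sqrt(321583)/964749) = -2818824 - 2917072*I*sqrt(321583)/964749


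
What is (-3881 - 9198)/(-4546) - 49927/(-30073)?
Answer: 620292909/136711858 ≈ 4.5372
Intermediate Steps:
(-3881 - 9198)/(-4546) - 49927/(-30073) = -13079*(-1/4546) - 49927*(-1/30073) = 13079/4546 + 49927/30073 = 620292909/136711858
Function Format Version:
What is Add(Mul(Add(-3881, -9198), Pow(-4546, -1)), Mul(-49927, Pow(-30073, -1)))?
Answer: Rational(620292909, 136711858) ≈ 4.5372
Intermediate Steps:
Add(Mul(Add(-3881, -9198), Pow(-4546, -1)), Mul(-49927, Pow(-30073, -1))) = Add(Mul(-13079, Rational(-1, 4546)), Mul(-49927, Rational(-1, 30073))) = Add(Rational(13079, 4546), Rational(49927, 30073)) = Rational(620292909, 136711858)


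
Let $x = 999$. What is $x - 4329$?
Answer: $-3330$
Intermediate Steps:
$x - 4329 = 999 - 4329 = -3330$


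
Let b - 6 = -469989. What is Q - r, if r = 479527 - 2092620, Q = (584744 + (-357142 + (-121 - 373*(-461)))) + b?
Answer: 1542544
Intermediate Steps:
b = -469983 (b = 6 - 469989 = -469983)
Q = -70549 (Q = (584744 + (-357142 + (-121 - 373*(-461)))) - 469983 = (584744 + (-357142 + (-121 + 171953))) - 469983 = (584744 + (-357142 + 171832)) - 469983 = (584744 - 185310) - 469983 = 399434 - 469983 = -70549)
r = -1613093
Q - r = -70549 - 1*(-1613093) = -70549 + 1613093 = 1542544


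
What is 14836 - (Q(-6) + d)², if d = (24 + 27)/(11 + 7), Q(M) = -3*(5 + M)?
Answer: 532871/36 ≈ 14802.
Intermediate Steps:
Q(M) = -15 - 3*M
d = 17/6 (d = 51/18 = 51*(1/18) = 17/6 ≈ 2.8333)
14836 - (Q(-6) + d)² = 14836 - ((-15 - 3*(-6)) + 17/6)² = 14836 - ((-15 + 18) + 17/6)² = 14836 - (3 + 17/6)² = 14836 - (35/6)² = 14836 - 1*1225/36 = 14836 - 1225/36 = 532871/36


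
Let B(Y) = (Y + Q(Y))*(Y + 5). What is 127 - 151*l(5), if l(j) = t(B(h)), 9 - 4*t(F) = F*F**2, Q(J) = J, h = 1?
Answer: 260077/4 ≈ 65019.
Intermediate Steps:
B(Y) = 2*Y*(5 + Y) (B(Y) = (Y + Y)*(Y + 5) = (2*Y)*(5 + Y) = 2*Y*(5 + Y))
t(F) = 9/4 - F**3/4 (t(F) = 9/4 - F*F**2/4 = 9/4 - F**3/4)
l(j) = -1719/4 (l(j) = 9/4 - 8*(5 + 1)**3/4 = 9/4 - (2*1*6)**3/4 = 9/4 - 1/4*12**3 = 9/4 - 1/4*1728 = 9/4 - 432 = -1719/4)
127 - 151*l(5) = 127 - 151*(-1719/4) = 127 + 259569/4 = 260077/4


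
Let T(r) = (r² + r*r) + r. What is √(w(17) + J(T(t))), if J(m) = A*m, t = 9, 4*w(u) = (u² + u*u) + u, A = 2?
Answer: √1963/2 ≈ 22.153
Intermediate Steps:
w(u) = u²/2 + u/4 (w(u) = ((u² + u*u) + u)/4 = ((u² + u²) + u)/4 = (2*u² + u)/4 = (u + 2*u²)/4 = u²/2 + u/4)
T(r) = r + 2*r² (T(r) = (r² + r²) + r = 2*r² + r = r + 2*r²)
J(m) = 2*m
√(w(17) + J(T(t))) = √((¼)*17*(1 + 2*17) + 2*(9*(1 + 2*9))) = √((¼)*17*(1 + 34) + 2*(9*(1 + 18))) = √((¼)*17*35 + 2*(9*19)) = √(595/4 + 2*171) = √(595/4 + 342) = √(1963/4) = √1963/2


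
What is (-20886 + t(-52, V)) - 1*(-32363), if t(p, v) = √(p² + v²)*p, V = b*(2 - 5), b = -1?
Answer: 11477 - 52*√2713 ≈ 8768.5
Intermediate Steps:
V = 3 (V = -(2 - 5) = -1*(-3) = 3)
t(p, v) = p*√(p² + v²)
(-20886 + t(-52, V)) - 1*(-32363) = (-20886 - 52*√((-52)² + 3²)) - 1*(-32363) = (-20886 - 52*√(2704 + 9)) + 32363 = (-20886 - 52*√2713) + 32363 = 11477 - 52*√2713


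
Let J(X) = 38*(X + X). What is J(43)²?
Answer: 10679824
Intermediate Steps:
J(X) = 76*X (J(X) = 38*(2*X) = 76*X)
J(43)² = (76*43)² = 3268² = 10679824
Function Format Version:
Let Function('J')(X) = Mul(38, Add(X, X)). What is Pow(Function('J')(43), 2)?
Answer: 10679824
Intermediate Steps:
Function('J')(X) = Mul(76, X) (Function('J')(X) = Mul(38, Mul(2, X)) = Mul(76, X))
Pow(Function('J')(43), 2) = Pow(Mul(76, 43), 2) = Pow(3268, 2) = 10679824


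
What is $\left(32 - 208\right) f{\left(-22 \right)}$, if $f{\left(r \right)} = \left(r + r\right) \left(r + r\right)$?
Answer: $-340736$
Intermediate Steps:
$f{\left(r \right)} = 4 r^{2}$ ($f{\left(r \right)} = 2 r 2 r = 4 r^{2}$)
$\left(32 - 208\right) f{\left(-22 \right)} = \left(32 - 208\right) 4 \left(-22\right)^{2} = - 176 \cdot 4 \cdot 484 = \left(-176\right) 1936 = -340736$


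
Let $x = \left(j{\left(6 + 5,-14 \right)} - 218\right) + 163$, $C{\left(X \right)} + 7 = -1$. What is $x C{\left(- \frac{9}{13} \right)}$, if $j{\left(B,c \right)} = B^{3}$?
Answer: $-10208$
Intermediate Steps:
$C{\left(X \right)} = -8$ ($C{\left(X \right)} = -7 - 1 = -8$)
$x = 1276$ ($x = \left(\left(6 + 5\right)^{3} - 218\right) + 163 = \left(11^{3} - 218\right) + 163 = \left(1331 - 218\right) + 163 = 1113 + 163 = 1276$)
$x C{\left(- \frac{9}{13} \right)} = 1276 \left(-8\right) = -10208$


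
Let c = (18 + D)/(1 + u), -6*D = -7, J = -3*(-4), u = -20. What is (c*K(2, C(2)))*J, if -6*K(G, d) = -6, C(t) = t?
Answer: -230/19 ≈ -12.105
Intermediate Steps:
K(G, d) = 1 (K(G, d) = -1/6*(-6) = 1)
J = 12 (J = -1*(-12) = 12)
D = 7/6 (D = -1/6*(-7) = 7/6 ≈ 1.1667)
c = -115/114 (c = (18 + 7/6)/(1 - 20) = (115/6)/(-19) = (115/6)*(-1/19) = -115/114 ≈ -1.0088)
(c*K(2, C(2)))*J = -115/114*1*12 = -115/114*12 = -230/19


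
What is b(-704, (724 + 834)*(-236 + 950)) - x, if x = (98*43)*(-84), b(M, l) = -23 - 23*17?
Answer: 353562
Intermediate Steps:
b(M, l) = -414 (b(M, l) = -23 - 391 = -414)
x = -353976 (x = 4214*(-84) = -353976)
b(-704, (724 + 834)*(-236 + 950)) - x = -414 - 1*(-353976) = -414 + 353976 = 353562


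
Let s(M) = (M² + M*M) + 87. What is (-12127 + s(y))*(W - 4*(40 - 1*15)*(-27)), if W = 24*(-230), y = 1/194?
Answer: 319461893790/9409 ≈ 3.3953e+7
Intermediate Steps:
y = 1/194 ≈ 0.0051546
W = -5520
s(M) = 87 + 2*M² (s(M) = (M² + M²) + 87 = 2*M² + 87 = 87 + 2*M²)
(-12127 + s(y))*(W - 4*(40 - 1*15)*(-27)) = (-12127 + (87 + 2*(1/194)²))*(-5520 - 4*(40 - 1*15)*(-27)) = (-12127 + (87 + 2*(1/37636)))*(-5520 - 4*(40 - 15)*(-27)) = (-12127 + (87 + 1/18818))*(-5520 - 4*25*(-27)) = (-12127 + 1637167/18818)*(-5520 - 100*(-27)) = -226568719*(-5520 + 2700)/18818 = -226568719/18818*(-2820) = 319461893790/9409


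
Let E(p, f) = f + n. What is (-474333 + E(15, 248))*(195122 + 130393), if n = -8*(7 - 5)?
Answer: -154326987015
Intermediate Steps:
n = -16 (n = -8*2 = -16)
E(p, f) = -16 + f (E(p, f) = f - 16 = -16 + f)
(-474333 + E(15, 248))*(195122 + 130393) = (-474333 + (-16 + 248))*(195122 + 130393) = (-474333 + 232)*325515 = -474101*325515 = -154326987015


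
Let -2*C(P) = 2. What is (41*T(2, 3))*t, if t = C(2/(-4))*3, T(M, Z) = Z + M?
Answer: -615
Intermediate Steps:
T(M, Z) = M + Z
C(P) = -1 (C(P) = -1/2*2 = -1)
t = -3 (t = -1*3 = -3)
(41*T(2, 3))*t = (41*(2 + 3))*(-3) = (41*5)*(-3) = 205*(-3) = -615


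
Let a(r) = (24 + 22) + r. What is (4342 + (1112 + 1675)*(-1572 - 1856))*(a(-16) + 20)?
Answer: -477474700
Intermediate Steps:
a(r) = 46 + r
(4342 + (1112 + 1675)*(-1572 - 1856))*(a(-16) + 20) = (4342 + (1112 + 1675)*(-1572 - 1856))*((46 - 16) + 20) = (4342 + 2787*(-3428))*(30 + 20) = (4342 - 9553836)*50 = -9549494*50 = -477474700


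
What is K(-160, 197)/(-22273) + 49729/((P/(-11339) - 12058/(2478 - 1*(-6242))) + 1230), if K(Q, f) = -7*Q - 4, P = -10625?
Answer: 3217084003675228/79641371367161 ≈ 40.395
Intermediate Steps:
K(Q, f) = -4 - 7*Q
K(-160, 197)/(-22273) + 49729/((P/(-11339) - 12058/(2478 - 1*(-6242))) + 1230) = (-4 - 7*(-160))/(-22273) + 49729/((-10625/(-11339) - 12058/(2478 - 1*(-6242))) + 1230) = (-4 + 1120)*(-1/22273) + 49729/((-10625*(-1/11339) - 12058/(2478 + 6242)) + 1230) = 1116*(-1/22273) + 49729/((625/667 - 12058/8720) + 1230) = -1116/22273 + 49729/((625/667 - 12058*1/8720) + 1230) = -1116/22273 + 49729/((625/667 - 6029/4360) + 1230) = -1116/22273 + 49729/(-1296343/2908120 + 1230) = -1116/22273 + 49729/(3575691257/2908120) = -1116/22273 + 49729*(2908120/3575691257) = -1116/22273 + 144617899480/3575691257 = 3217084003675228/79641371367161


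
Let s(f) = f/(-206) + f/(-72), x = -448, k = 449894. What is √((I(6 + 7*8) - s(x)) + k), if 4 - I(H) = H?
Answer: 2*√10737497341/309 ≈ 670.69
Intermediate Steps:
I(H) = 4 - H
s(f) = -139*f/7416 (s(f) = f*(-1/206) + f*(-1/72) = -f/206 - f/72 = -139*f/7416)
√((I(6 + 7*8) - s(x)) + k) = √(((4 - (6 + 7*8)) - (-139)*(-448)/7416) + 449894) = √(((4 - (6 + 56)) - 1*7784/927) + 449894) = √(((4 - 1*62) - 7784/927) + 449894) = √(((4 - 62) - 7784/927) + 449894) = √((-58 - 7784/927) + 449894) = √(-61550/927 + 449894) = √(416990188/927) = 2*√10737497341/309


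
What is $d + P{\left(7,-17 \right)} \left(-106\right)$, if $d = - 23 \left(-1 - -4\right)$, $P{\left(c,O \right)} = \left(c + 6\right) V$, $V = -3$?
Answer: $4065$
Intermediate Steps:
$P{\left(c,O \right)} = -18 - 3 c$ ($P{\left(c,O \right)} = \left(c + 6\right) \left(-3\right) = \left(6 + c\right) \left(-3\right) = -18 - 3 c$)
$d = -69$ ($d = - 23 \left(-1 + 4\right) = \left(-23\right) 3 = -69$)
$d + P{\left(7,-17 \right)} \left(-106\right) = -69 + \left(-18 - 21\right) \left(-106\right) = -69 - -4134 = -69 + 4134 = 4065$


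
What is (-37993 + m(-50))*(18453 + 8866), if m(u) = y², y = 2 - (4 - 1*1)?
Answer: -1037903448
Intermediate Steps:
y = -1 (y = 2 - (4 - 1) = 2 - 1*3 = 2 - 3 = -1)
m(u) = 1 (m(u) = (-1)² = 1)
(-37993 + m(-50))*(18453 + 8866) = (-37993 + 1)*(18453 + 8866) = -37992*27319 = -1037903448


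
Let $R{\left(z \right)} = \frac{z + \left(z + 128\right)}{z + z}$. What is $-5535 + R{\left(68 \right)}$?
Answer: $- \frac{94062}{17} \approx -5533.1$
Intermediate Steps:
$R{\left(z \right)} = \frac{128 + 2 z}{2 z}$ ($R{\left(z \right)} = \frac{z + \left(128 + z\right)}{2 z} = \left(128 + 2 z\right) \frac{1}{2 z} = \frac{128 + 2 z}{2 z}$)
$-5535 + R{\left(68 \right)} = -5535 + \frac{64 + 68}{68} = -5535 + \frac{1}{68} \cdot 132 = -5535 + \frac{33}{17} = - \frac{94062}{17}$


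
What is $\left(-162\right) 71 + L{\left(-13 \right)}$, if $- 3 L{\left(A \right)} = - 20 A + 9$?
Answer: $- \frac{34775}{3} \approx -11592.0$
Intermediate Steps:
$L{\left(A \right)} = -3 + \frac{20 A}{3}$ ($L{\left(A \right)} = - \frac{- 20 A + 9}{3} = - \frac{9 - 20 A}{3} = -3 + \frac{20 A}{3}$)
$\left(-162\right) 71 + L{\left(-13 \right)} = \left(-162\right) 71 + \left(-3 + \frac{20}{3} \left(-13\right)\right) = -11502 - \frac{269}{3} = - \frac{34775}{3}$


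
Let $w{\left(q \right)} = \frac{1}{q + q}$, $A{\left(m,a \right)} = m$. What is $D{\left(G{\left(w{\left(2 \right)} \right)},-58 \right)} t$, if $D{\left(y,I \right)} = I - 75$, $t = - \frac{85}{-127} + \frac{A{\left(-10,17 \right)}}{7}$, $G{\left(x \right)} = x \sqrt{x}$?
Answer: $\frac{12825}{127} \approx 100.98$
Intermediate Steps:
$w{\left(q \right)} = \frac{1}{2 q}$
$G{\left(x \right)} = x^{\frac{3}{2}}$
$t = - \frac{675}{889}$ ($t = - \frac{85}{-127} - \frac{10}{7} = \left(-85\right) \left(- \frac{1}{127}\right) - \frac{10}{7} = \frac{85}{127} - \frac{10}{7} = - \frac{675}{889} \approx -0.75928$)
$D{\left(y,I \right)} = -75 + I$
$D{\left(G{\left(w{\left(2 \right)} \right)},-58 \right)} t = \left(-75 - 58\right) \left(- \frac{675}{889}\right) = \left(-133\right) \left(- \frac{675}{889}\right) = \frac{12825}{127}$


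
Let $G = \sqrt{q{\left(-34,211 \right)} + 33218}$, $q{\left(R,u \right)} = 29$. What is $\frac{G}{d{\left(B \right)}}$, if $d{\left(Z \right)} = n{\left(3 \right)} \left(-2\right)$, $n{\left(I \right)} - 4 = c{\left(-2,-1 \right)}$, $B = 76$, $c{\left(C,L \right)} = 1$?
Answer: $- \frac{\sqrt{33247}}{10} \approx -18.234$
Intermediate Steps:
$n{\left(I \right)} = 5$ ($n{\left(I \right)} = 4 + 1 = 5$)
$d{\left(Z \right)} = -10$ ($d{\left(Z \right)} = 5 \left(-2\right) = -10$)
$G = \sqrt{33247}$ ($G = \sqrt{29 + 33218} = \sqrt{33247} \approx 182.34$)
$\frac{G}{d{\left(B \right)}} = \frac{\sqrt{33247}}{-10} = \sqrt{33247} \left(- \frac{1}{10}\right) = - \frac{\sqrt{33247}}{10}$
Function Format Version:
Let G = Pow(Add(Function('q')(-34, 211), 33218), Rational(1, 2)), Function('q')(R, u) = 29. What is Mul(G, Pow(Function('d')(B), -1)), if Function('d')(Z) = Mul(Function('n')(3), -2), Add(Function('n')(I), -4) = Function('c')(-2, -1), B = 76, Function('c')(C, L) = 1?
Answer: Mul(Rational(-1, 10), Pow(33247, Rational(1, 2))) ≈ -18.234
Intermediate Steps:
Function('n')(I) = 5 (Function('n')(I) = Add(4, 1) = 5)
Function('d')(Z) = -10 (Function('d')(Z) = Mul(5, -2) = -10)
G = Pow(33247, Rational(1, 2)) (G = Pow(Add(29, 33218), Rational(1, 2)) = Pow(33247, Rational(1, 2)) ≈ 182.34)
Mul(G, Pow(Function('d')(B), -1)) = Mul(Pow(33247, Rational(1, 2)), Pow(-10, -1)) = Mul(Pow(33247, Rational(1, 2)), Rational(-1, 10)) = Mul(Rational(-1, 10), Pow(33247, Rational(1, 2)))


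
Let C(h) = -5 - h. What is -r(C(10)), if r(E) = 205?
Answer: -205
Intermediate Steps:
-r(C(10)) = -1*205 = -205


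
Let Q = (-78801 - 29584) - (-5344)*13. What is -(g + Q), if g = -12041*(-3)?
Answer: 2790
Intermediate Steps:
Q = -38913 (Q = -108385 - 1*(-69472) = -108385 + 69472 = -38913)
g = 36123
-(g + Q) = -(36123 - 38913) = -1*(-2790) = 2790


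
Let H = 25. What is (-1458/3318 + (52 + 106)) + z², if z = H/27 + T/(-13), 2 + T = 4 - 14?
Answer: 10967550484/68130153 ≈ 160.98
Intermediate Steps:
T = -12 (T = -2 + (4 - 14) = -2 - 10 = -12)
z = 649/351 (z = 25/27 - 12/(-13) = 25*(1/27) - 12*(-1/13) = 25/27 + 12/13 = 649/351 ≈ 1.8490)
(-1458/3318 + (52 + 106)) + z² = (-1458/3318 + (52 + 106)) + (649/351)² = (-1458*1/3318 + 158) + 421201/123201 = (-243/553 + 158) + 421201/123201 = 87131/553 + 421201/123201 = 10967550484/68130153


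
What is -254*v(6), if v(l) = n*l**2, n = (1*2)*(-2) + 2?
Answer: 18288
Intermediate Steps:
n = -2 (n = 2*(-2) + 2 = -4 + 2 = -2)
v(l) = -2*l**2
-254*v(6) = -(-508)*6**2 = -(-508)*36 = -254*(-72) = 18288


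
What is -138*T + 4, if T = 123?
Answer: -16970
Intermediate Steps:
-138*T + 4 = -138*123 + 4 = -16974 + 4 = -16970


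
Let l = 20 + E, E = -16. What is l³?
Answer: 64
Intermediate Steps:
l = 4 (l = 20 - 16 = 4)
l³ = 4³ = 64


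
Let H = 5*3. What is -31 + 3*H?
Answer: 14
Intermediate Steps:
H = 15
-31 + 3*H = -31 + 3*15 = -31 + 45 = 14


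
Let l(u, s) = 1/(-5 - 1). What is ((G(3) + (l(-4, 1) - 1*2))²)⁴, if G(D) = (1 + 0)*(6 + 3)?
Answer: 7984925229121/1679616 ≈ 4.7540e+6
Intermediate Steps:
l(u, s) = -⅙ (l(u, s) = 1/(-6) = -⅙)
G(D) = 9 (G(D) = 1*9 = 9)
((G(3) + (l(-4, 1) - 1*2))²)⁴ = ((9 + (-⅙ - 1*2))²)⁴ = ((9 + (-⅙ - 2))²)⁴ = ((9 - 13/6)²)⁴ = ((41/6)²)⁴ = (1681/36)⁴ = 7984925229121/1679616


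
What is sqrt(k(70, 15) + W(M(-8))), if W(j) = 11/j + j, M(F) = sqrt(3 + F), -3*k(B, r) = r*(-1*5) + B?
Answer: sqrt(375 - 270*I*sqrt(5))/15 ≈ 1.5533 - 0.86374*I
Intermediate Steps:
k(B, r) = -B/3 + 5*r/3 (k(B, r) = -(r*(-1*5) + B)/3 = -(r*(-5) + B)/3 = -(-5*r + B)/3 = -(B - 5*r)/3 = -B/3 + 5*r/3)
W(j) = j + 11/j
sqrt(k(70, 15) + W(M(-8))) = sqrt((-1/3*70 + (5/3)*15) + (sqrt(3 - 8) + 11/(sqrt(3 - 8)))) = sqrt((-70/3 + 25) + (sqrt(-5) + 11/(sqrt(-5)))) = sqrt(5/3 + (I*sqrt(5) + 11/((I*sqrt(5))))) = sqrt(5/3 + (I*sqrt(5) + 11*(-I*sqrt(5)/5))) = sqrt(5/3 + (I*sqrt(5) - 11*I*sqrt(5)/5)) = sqrt(5/3 - 6*I*sqrt(5)/5)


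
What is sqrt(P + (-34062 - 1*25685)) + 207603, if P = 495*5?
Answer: 207603 + 2*I*sqrt(14318) ≈ 2.076e+5 + 239.32*I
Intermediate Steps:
P = 2475
sqrt(P + (-34062 - 1*25685)) + 207603 = sqrt(2475 + (-34062 - 1*25685)) + 207603 = sqrt(2475 + (-34062 - 25685)) + 207603 = sqrt(2475 - 59747) + 207603 = sqrt(-57272) + 207603 = 2*I*sqrt(14318) + 207603 = 207603 + 2*I*sqrt(14318)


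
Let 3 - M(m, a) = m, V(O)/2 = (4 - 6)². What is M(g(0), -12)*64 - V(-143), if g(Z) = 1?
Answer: 120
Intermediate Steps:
V(O) = 8 (V(O) = 2*(4 - 6)² = 2*(-2)² = 2*4 = 8)
M(m, a) = 3 - m
M(g(0), -12)*64 - V(-143) = (3 - 1*1)*64 - 1*8 = (3 - 1)*64 - 8 = 2*64 - 8 = 128 - 8 = 120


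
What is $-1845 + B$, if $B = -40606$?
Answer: $-42451$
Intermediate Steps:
$-1845 + B = -1845 - 40606 = -42451$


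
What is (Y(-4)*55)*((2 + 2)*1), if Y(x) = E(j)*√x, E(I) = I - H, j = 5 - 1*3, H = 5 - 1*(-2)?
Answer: -2200*I ≈ -2200.0*I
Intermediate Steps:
H = 7 (H = 5 + 2 = 7)
j = 2 (j = 5 - 3 = 2)
E(I) = -7 + I (E(I) = I - 1*7 = I - 7 = -7 + I)
Y(x) = -5*√x (Y(x) = (-7 + 2)*√x = -5*√x)
(Y(-4)*55)*((2 + 2)*1) = (-10*I*55)*((2 + 2)*1) = (-10*I*55)*(4*1) = (-10*I*55)*4 = -550*I*4 = -2200*I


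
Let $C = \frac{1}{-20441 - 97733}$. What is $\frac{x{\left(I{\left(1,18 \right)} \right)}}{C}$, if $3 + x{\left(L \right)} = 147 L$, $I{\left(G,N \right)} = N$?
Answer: $-312333882$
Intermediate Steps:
$x{\left(L \right)} = -3 + 147 L$
$C = - \frac{1}{118174}$ ($C = \frac{1}{-118174} = - \frac{1}{118174} \approx -8.4621 \cdot 10^{-6}$)
$\frac{x{\left(I{\left(1,18 \right)} \right)}}{C} = \frac{-3 + 147 \cdot 18}{- \frac{1}{118174}} = \left(-3 + 2646\right) \left(-118174\right) = 2643 \left(-118174\right) = -312333882$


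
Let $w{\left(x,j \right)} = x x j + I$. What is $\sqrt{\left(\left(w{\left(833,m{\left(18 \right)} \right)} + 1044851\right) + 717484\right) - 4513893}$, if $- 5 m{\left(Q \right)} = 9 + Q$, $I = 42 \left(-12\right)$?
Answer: $\frac{i \sqrt{162476565}}{5} \approx 2549.3 i$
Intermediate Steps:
$I = -504$
$m{\left(Q \right)} = - \frac{9}{5} - \frac{Q}{5}$ ($m{\left(Q \right)} = - \frac{9 + Q}{5} = - \frac{9}{5} - \frac{Q}{5}$)
$w{\left(x,j \right)} = -504 + j x^{2}$ ($w{\left(x,j \right)} = x x j - 504 = x^{2} j - 504 = j x^{2} - 504 = -504 + j x^{2}$)
$\sqrt{\left(\left(w{\left(833,m{\left(18 \right)} \right)} + 1044851\right) + 717484\right) - 4513893} = \sqrt{\left(\left(\left(-504 + \left(- \frac{9}{5} - \frac{18}{5}\right) 833^{2}\right) + 1044851\right) + 717484\right) - 4513893} = \sqrt{\left(\left(\left(-504 + \left(- \frac{9}{5} - \frac{18}{5}\right) 693889\right) + 1044851\right) + 717484\right) - 4513893} = \sqrt{\left(\left(\left(-504 - \frac{18735003}{5}\right) + 1044851\right) + 717484\right) - 4513893} = \sqrt{\left(\left(- \frac{18737523}{5} + 1044851\right) + 717484\right) - 4513893} = \sqrt{\left(- \frac{13513268}{5} + 717484\right) - 4513893} = \sqrt{- \frac{9925848}{5} - 4513893} = \sqrt{- \frac{32495313}{5}} = \frac{i \sqrt{162476565}}{5}$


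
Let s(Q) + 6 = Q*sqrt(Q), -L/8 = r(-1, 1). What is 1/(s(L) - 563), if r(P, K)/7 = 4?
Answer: I/(-569*I + 896*sqrt(14)) ≈ -4.9208e-5 + 0.00028993*I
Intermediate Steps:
r(P, K) = 28 (r(P, K) = 7*4 = 28)
L = -224 (L = -8*28 = -224)
s(Q) = -6 + Q**(3/2) (s(Q) = -6 + Q*sqrt(Q) = -6 + Q**(3/2))
1/(s(L) - 563) = 1/((-6 + (-224)**(3/2)) - 563) = 1/((-6 - 896*I*sqrt(14)) - 563) = 1/(-569 - 896*I*sqrt(14))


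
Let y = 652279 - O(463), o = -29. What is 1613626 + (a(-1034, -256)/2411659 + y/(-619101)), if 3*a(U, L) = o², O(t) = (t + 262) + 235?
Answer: 2409239669461991360/1493060498559 ≈ 1.6136e+6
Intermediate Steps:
O(t) = 497 + t (O(t) = (262 + t) + 235 = 497 + t)
y = 651319 (y = 652279 - (497 + 463) = 652279 - 1*960 = 652279 - 960 = 651319)
a(U, L) = 841/3 (a(U, L) = (⅓)*(-29)² = (⅓)*841 = 841/3)
1613626 + (a(-1034, -256)/2411659 + y/(-619101)) = 1613626 + ((841/3)/2411659 + 651319/(-619101)) = 1613626 + ((841/3)*(1/2411659) + 651319*(-1/619101)) = 1613626 + (841/7234977 - 651319/619101) = 1613626 - 1570585773574/1493060498559 = 2409239669461991360/1493060498559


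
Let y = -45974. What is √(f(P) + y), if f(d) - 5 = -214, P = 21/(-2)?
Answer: I*√46183 ≈ 214.9*I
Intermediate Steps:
P = -21/2 (P = 21*(-½) = -21/2 ≈ -10.500)
f(d) = -209 (f(d) = 5 - 214 = -209)
√(f(P) + y) = √(-209 - 45974) = √(-46183) = I*√46183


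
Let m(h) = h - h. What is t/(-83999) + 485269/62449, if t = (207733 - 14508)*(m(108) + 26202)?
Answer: -316131121560319/5245653551 ≈ -60265.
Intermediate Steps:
m(h) = 0
t = 5062881450 (t = (207733 - 14508)*(0 + 26202) = 193225*26202 = 5062881450)
t/(-83999) + 485269/62449 = 5062881450/(-83999) + 485269/62449 = 5062881450*(-1/83999) + 485269*(1/62449) = -5062881450/83999 + 485269/62449 = -316131121560319/5245653551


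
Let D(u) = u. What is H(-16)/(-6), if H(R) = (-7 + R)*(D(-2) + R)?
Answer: -69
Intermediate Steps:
H(R) = (-7 + R)*(-2 + R)
H(-16)/(-6) = (14 + (-16)² - 9*(-16))/(-6) = (14 + 256 + 144)*(-⅙) = 414*(-⅙) = -69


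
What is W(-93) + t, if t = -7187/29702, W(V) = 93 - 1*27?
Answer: 1953145/29702 ≈ 65.758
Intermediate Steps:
W(V) = 66 (W(V) = 93 - 27 = 66)
t = -7187/29702 (t = -7187*1/29702 = -7187/29702 ≈ -0.24197)
W(-93) + t = 66 - 7187/29702 = 1953145/29702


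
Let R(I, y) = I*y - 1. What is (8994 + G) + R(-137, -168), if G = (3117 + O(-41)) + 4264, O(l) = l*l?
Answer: 41071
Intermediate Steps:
O(l) = l²
R(I, y) = -1 + I*y
G = 9062 (G = (3117 + (-41)²) + 4264 = (3117 + 1681) + 4264 = 4798 + 4264 = 9062)
(8994 + G) + R(-137, -168) = (8994 + 9062) + (-1 - 137*(-168)) = 18056 + (-1 + 23016) = 18056 + 23015 = 41071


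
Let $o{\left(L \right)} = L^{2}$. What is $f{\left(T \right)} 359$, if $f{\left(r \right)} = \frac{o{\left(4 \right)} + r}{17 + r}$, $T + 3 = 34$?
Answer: $\frac{16873}{48} \approx 351.52$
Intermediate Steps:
$T = 31$ ($T = -3 + 34 = 31$)
$f{\left(r \right)} = \frac{16 + r}{17 + r}$ ($f{\left(r \right)} = \frac{4^{2} + r}{17 + r} = \frac{16 + r}{17 + r}$)
$f{\left(T \right)} 359 = \frac{16 + 31}{17 + 31} \cdot 359 = \frac{1}{48} \cdot 47 \cdot 359 = \frac{47}{48} \cdot 359 = \frac{16873}{48}$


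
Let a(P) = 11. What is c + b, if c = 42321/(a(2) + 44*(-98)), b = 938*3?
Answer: 12060693/4301 ≈ 2804.2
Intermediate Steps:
b = 2814
c = -42321/4301 (c = 42321/(11 + 44*(-98)) = 42321/(11 - 4312) = 42321/(-4301) = 42321*(-1/4301) = -42321/4301 ≈ -9.8398)
c + b = -42321/4301 + 2814 = 12060693/4301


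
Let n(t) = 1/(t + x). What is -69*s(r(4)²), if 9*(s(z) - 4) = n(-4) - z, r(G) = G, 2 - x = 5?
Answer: -3197/21 ≈ -152.24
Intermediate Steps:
x = -3 (x = 2 - 1*5 = 2 - 5 = -3)
n(t) = 1/(-3 + t) (n(t) = 1/(t - 3) = 1/(-3 + t))
s(z) = 251/63 - z/9 (s(z) = 4 + (1/(-3 - 4) - z)/9 = 4 + (1/(-7) - z)/9 = 4 + (-⅐ - z)/9 = 4 + (-1/63 - z/9) = 251/63 - z/9)
-69*s(r(4)²) = -69*(251/63 - ⅑*4²) = -69*(251/63 - ⅑*16) = -69*(251/63 - 16/9) = -69*139/63 = -3197/21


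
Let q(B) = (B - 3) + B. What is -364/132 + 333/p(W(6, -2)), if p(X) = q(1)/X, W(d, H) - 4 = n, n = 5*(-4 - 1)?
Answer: 230678/33 ≈ 6990.2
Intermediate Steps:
q(B) = -3 + 2*B (q(B) = (-3 + B) + B = -3 + 2*B)
n = -25 (n = 5*(-5) = -25)
W(d, H) = -21 (W(d, H) = 4 - 25 = -21)
p(X) = -1/X (p(X) = (-3 + 2*1)/X = (-3 + 2)/X = -1/X)
-364/132 + 333/p(W(6, -2)) = -364/132 + 333/((-1/(-21))) = -364*1/132 + 333/((-1*(-1/21))) = -91/33 + 333/(1/21) = -91/33 + 333*21 = -91/33 + 6993 = 230678/33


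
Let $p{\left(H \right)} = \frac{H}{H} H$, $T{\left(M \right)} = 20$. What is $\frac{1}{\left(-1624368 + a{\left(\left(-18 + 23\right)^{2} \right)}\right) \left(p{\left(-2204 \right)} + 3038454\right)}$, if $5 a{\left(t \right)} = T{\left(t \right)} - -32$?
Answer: $- \frac{1}{4931955763000} \approx -2.0276 \cdot 10^{-13}$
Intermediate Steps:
$p{\left(H \right)} = H$ ($p{\left(H \right)} = 1 H = H$)
$a{\left(t \right)} = \frac{52}{5}$ ($a{\left(t \right)} = \frac{20 - -32}{5} = \frac{20 + 32}{5} = \frac{1}{5} \cdot 52 = \frac{52}{5}$)
$\frac{1}{\left(-1624368 + a{\left(\left(-18 + 23\right)^{2} \right)}\right) \left(p{\left(-2204 \right)} + 3038454\right)} = \frac{1}{\left(-1624368 + \frac{52}{5}\right) \left(-2204 + 3038454\right)} = \frac{1}{\left(- \frac{8121788}{5}\right) 3036250} = \frac{1}{-4931955763000} = - \frac{1}{4931955763000}$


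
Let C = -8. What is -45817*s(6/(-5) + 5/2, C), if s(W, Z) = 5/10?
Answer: -45817/2 ≈ -22909.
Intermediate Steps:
s(W, Z) = ½ (s(W, Z) = 5*(⅒) = ½)
-45817*s(6/(-5) + 5/2, C) = -45817*½ = -45817/2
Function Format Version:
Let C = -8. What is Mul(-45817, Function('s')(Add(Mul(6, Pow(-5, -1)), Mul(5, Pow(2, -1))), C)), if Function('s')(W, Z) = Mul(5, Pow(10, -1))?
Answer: Rational(-45817, 2) ≈ -22909.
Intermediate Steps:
Function('s')(W, Z) = Rational(1, 2) (Function('s')(W, Z) = Mul(5, Rational(1, 10)) = Rational(1, 2))
Mul(-45817, Function('s')(Add(Mul(6, Pow(-5, -1)), Mul(5, Pow(2, -1))), C)) = Mul(-45817, Rational(1, 2)) = Rational(-45817, 2)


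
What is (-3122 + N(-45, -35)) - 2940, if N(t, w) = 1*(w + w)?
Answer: -6132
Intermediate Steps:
N(t, w) = 2*w (N(t, w) = 1*(2*w) = 2*w)
(-3122 + N(-45, -35)) - 2940 = (-3122 + 2*(-35)) - 2940 = (-3122 - 70) - 2940 = -3192 - 2940 = -6132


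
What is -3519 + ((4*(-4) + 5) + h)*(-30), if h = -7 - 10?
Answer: -2679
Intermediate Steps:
h = -17
-3519 + ((4*(-4) + 5) + h)*(-30) = -3519 + ((4*(-4) + 5) - 17)*(-30) = -3519 + ((-16 + 5) - 17)*(-30) = -3519 + (-11 - 17)*(-30) = -3519 - 28*(-30) = -3519 + 840 = -2679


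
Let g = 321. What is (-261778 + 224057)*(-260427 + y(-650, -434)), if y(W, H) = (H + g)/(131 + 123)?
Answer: 2495190246691/254 ≈ 9.8236e+9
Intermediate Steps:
y(W, H) = 321/254 + H/254 (y(W, H) = (H + 321)/(131 + 123) = (321 + H)/254 = (321 + H)*(1/254) = 321/254 + H/254)
(-261778 + 224057)*(-260427 + y(-650, -434)) = (-261778 + 224057)*(-260427 + (321/254 + (1/254)*(-434))) = -37721*(-260427 + (321/254 - 217/127)) = -37721*(-260427 - 113/254) = -37721*(-66148571/254) = 2495190246691/254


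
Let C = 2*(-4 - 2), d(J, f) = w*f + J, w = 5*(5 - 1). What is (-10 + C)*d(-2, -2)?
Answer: 924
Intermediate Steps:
w = 20 (w = 5*4 = 20)
d(J, f) = J + 20*f (d(J, f) = 20*f + J = J + 20*f)
C = -12 (C = 2*(-6) = -12)
(-10 + C)*d(-2, -2) = (-10 - 12)*(-2 + 20*(-2)) = -22*(-2 - 40) = -22*(-42) = 924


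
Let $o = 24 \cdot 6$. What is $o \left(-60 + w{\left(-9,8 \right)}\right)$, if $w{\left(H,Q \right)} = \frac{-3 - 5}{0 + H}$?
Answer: $-8512$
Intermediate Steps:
$w{\left(H,Q \right)} = - \frac{8}{H}$
$o = 144$
$o \left(-60 + w{\left(-9,8 \right)}\right) = 144 \left(-60 - \frac{8}{-9}\right) = 144 \left(-60 - - \frac{8}{9}\right) = 144 \left(-60 + \frac{8}{9}\right) = 144 \left(- \frac{532}{9}\right) = -8512$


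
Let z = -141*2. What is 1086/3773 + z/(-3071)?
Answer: 4399092/11586883 ≈ 0.37966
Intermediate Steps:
z = -282
1086/3773 + z/(-3071) = 1086/3773 - 282/(-3071) = 1086*(1/3773) - 282*(-1/3071) = 1086/3773 + 282/3071 = 4399092/11586883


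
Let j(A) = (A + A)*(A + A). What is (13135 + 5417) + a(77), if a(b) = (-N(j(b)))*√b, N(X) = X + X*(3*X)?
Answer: 18552 - 1687369684*√77 ≈ -1.4807e+10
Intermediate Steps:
j(A) = 4*A² (j(A) = (2*A)*(2*A) = 4*A²)
N(X) = X + 3*X²
a(b) = -4*b^(5/2)*(1 + 12*b²) (a(b) = (-4*b²*(1 + 3*(4*b²)))*√b = (-4*b²*(1 + 12*b²))*√b = -4*b^(5/2)*(1 + 12*b²))
(13135 + 5417) + a(77) = (13135 + 5417) + 77^(5/2)*(-4 - 48*77²) = 18552 + (5929*√77)*(-4 - 48*5929) = 18552 + (5929*√77)*(-4 - 284592) = 18552 + (5929*√77)*(-284596) = 18552 - 1687369684*√77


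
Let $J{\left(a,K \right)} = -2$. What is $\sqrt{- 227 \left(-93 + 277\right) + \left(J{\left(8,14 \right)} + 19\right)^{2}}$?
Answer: $i \sqrt{41479} \approx 203.66 i$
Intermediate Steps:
$\sqrt{- 227 \left(-93 + 277\right) + \left(J{\left(8,14 \right)} + 19\right)^{2}} = \sqrt{- 227 \left(-93 + 277\right) + \left(-2 + 19\right)^{2}} = \sqrt{\left(-227\right) 184 + 17^{2}} = \sqrt{-41768 + 289} = \sqrt{-41479} = i \sqrt{41479}$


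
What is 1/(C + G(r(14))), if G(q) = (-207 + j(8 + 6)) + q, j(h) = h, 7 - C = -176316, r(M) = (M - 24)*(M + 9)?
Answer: 1/175900 ≈ 5.6850e-6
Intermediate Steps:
r(M) = (-24 + M)*(9 + M)
C = 176323 (C = 7 - 1*(-176316) = 7 + 176316 = 176323)
G(q) = -193 + q (G(q) = (-207 + (8 + 6)) + q = (-207 + 14) + q = -193 + q)
1/(C + G(r(14))) = 1/(176323 + (-193 + (-216 + 14² - 15*14))) = 1/(176323 + (-193 + (-216 + 196 - 210))) = 1/(176323 + (-193 - 230)) = 1/(176323 - 423) = 1/175900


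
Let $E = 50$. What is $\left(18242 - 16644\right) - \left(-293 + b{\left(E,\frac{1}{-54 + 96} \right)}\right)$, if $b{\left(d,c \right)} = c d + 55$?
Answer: $\frac{38531}{21} \approx 1834.8$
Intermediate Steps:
$b{\left(d,c \right)} = 55 + c d$
$\left(18242 - 16644\right) - \left(-293 + b{\left(E,\frac{1}{-54 + 96} \right)}\right) = \left(18242 - 16644\right) + \left(293 - \left(55 + \frac{1}{-54 + 96} \cdot 50\right)\right) = 1598 + \left(293 - \left(55 + \frac{1}{42} \cdot 50\right)\right) = 1598 + \left(293 - \left(55 + \frac{25}{21}\right)\right) = 1598 + \left(293 - \frac{1180}{21}\right) = 1598 + \frac{4973}{21} = \frac{38531}{21}$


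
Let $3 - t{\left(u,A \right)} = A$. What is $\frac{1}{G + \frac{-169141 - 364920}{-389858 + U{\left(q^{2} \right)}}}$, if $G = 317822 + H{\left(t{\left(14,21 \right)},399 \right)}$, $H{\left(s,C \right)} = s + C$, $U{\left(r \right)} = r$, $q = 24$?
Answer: $\frac{389282}{123871234307} \approx 3.1426 \cdot 10^{-6}$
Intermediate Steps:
$t{\left(u,A \right)} = 3 - A$
$H{\left(s,C \right)} = C + s$
$G = 318203$ ($G = 317822 + \left(399 + \left(3 - 21\right)\right) = 317822 + \left(399 - 18\right) = 317822 + 381 = 318203$)
$\frac{1}{G + \frac{-169141 - 364920}{-389858 + U{\left(q^{2} \right)}}} = \frac{1}{318203 + \frac{-169141 - 364920}{-389858 + 24^{2}}} = \frac{1}{318203 - \frac{534061}{-389858 + 576}} = \frac{1}{318203 - \frac{534061}{-389282}} = \frac{1}{318203 - - \frac{534061}{389282}} = \frac{1}{318203 + \frac{534061}{389282}} = \frac{1}{\frac{123871234307}{389282}} = \frac{389282}{123871234307}$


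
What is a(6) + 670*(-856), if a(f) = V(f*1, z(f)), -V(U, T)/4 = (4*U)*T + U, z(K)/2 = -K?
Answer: -572392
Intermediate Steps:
z(K) = -2*K (z(K) = 2*(-K) = -2*K)
V(U, T) = -4*U - 16*T*U (V(U, T) = -4*((4*U)*T + U) = -4*(4*T*U + U) = -4*(U + 4*T*U) = -4*U - 16*T*U)
a(f) = -4*f*(1 - 8*f) (a(f) = -4*f*1*(1 + 4*(-2*f)) = -4*f*(1 - 8*f))
a(6) + 670*(-856) = 4*6*(-1 + 8*6) + 670*(-856) = 4*6*(-1 + 48) - 573520 = 4*6*47 - 573520 = 1128 - 573520 = -572392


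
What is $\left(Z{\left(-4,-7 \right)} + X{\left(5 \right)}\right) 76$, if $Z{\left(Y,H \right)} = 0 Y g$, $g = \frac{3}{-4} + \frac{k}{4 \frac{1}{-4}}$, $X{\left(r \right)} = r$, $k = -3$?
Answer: $380$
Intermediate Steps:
$g = \frac{9}{4}$ ($g = \frac{3}{-4} - \frac{3}{4 \frac{1}{-4}} = 3 \left(- \frac{1}{4}\right) - \frac{3}{4 \left(- \frac{1}{4}\right)} = - \frac{3}{4} - \frac{3}{-1} = - \frac{3}{4} - -3 = - \frac{3}{4} + 3 = \frac{9}{4} \approx 2.25$)
$Z{\left(Y,H \right)} = 0$ ($Z{\left(Y,H \right)} = 0 Y \frac{9}{4} = 0 \cdot \frac{9}{4} = 0$)
$\left(Z{\left(-4,-7 \right)} + X{\left(5 \right)}\right) 76 = \left(0 + 5\right) 76 = 5 \cdot 76 = 380$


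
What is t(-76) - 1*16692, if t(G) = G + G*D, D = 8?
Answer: -17376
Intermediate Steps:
t(G) = 9*G (t(G) = G + G*8 = G + 8*G = 9*G)
t(-76) - 1*16692 = 9*(-76) - 1*16692 = -684 - 16692 = -17376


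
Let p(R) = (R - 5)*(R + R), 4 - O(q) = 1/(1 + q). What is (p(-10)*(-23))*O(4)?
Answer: -26220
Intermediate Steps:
O(q) = 4 - 1/(1 + q)
p(R) = 2*R*(-5 + R) (p(R) = (-5 + R)*(2*R) = 2*R*(-5 + R))
(p(-10)*(-23))*O(4) = ((2*(-10)*(-5 - 10))*(-23))*((3 + 4*4)/(1 + 4)) = ((2*(-10)*(-15))*(-23))*((3 + 16)/5) = (300*(-23))*((1/5)*19) = -6900*19/5 = -26220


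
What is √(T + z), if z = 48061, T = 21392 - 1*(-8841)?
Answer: √78294 ≈ 279.81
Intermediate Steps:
T = 30233 (T = 21392 + 8841 = 30233)
√(T + z) = √(30233 + 48061) = √78294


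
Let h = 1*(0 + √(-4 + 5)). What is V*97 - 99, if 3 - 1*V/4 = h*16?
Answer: -5143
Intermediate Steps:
h = 1 (h = 1*(0 + √1) = 1*(0 + 1) = 1*1 = 1)
V = -52 (V = 12 - 4*16 = 12 - 64 = -52)
V*97 - 99 = -52*97 - 99 = -5044 - 99 = -5143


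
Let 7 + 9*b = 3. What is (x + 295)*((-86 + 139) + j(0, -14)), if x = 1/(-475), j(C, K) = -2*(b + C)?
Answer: 4530676/285 ≈ 15897.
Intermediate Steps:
b = -4/9 (b = -7/9 + (1/9)*3 = -7/9 + 1/3 = -4/9 ≈ -0.44444)
j(C, K) = 8/9 - 2*C (j(C, K) = -2*(-4/9 + C) = 8/9 - 2*C)
x = -1/475 ≈ -0.0021053
(x + 295)*((-86 + 139) + j(0, -14)) = (-1/475 + 295)*((-86 + 139) + (8/9 - 2*0)) = 140124*(53 + (8/9 + 0))/475 = 140124*(53 + 8/9)/475 = (140124/475)*(485/9) = 4530676/285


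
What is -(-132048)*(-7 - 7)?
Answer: -1848672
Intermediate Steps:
-(-132048)*(-7 - 7) = -(-132048)*(-14) = -22008*84 = -1848672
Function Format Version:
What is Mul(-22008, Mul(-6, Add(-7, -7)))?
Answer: -1848672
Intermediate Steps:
Mul(-22008, Mul(-6, Add(-7, -7))) = Mul(-22008, Mul(-6, -14)) = Mul(-22008, 84) = -1848672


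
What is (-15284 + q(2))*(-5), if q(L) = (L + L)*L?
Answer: 76380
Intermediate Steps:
q(L) = 2*L**2 (q(L) = (2*L)*L = 2*L**2)
(-15284 + q(2))*(-5) = (-15284 + 2*2**2)*(-5) = (-15284 + 2*4)*(-5) = (-15284 + 8)*(-5) = -15276*(-5) = 76380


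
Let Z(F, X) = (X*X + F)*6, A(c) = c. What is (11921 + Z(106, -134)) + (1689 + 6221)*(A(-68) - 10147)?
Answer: -80680357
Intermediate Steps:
Z(F, X) = 6*F + 6*X**2 (Z(F, X) = (X**2 + F)*6 = (F + X**2)*6 = 6*F + 6*X**2)
(11921 + Z(106, -134)) + (1689 + 6221)*(A(-68) - 10147) = (11921 + (6*106 + 6*(-134)**2)) + (1689 + 6221)*(-68 - 10147) = (11921 + (636 + 6*17956)) + 7910*(-10215) = (11921 + (636 + 107736)) - 80800650 = (11921 + 108372) - 80800650 = 120293 - 80800650 = -80680357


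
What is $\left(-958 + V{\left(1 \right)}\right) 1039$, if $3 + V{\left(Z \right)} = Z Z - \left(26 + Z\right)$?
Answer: $-1025493$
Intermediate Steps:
$V{\left(Z \right)} = -29 + Z^{2} - Z$ ($V{\left(Z \right)} = -3 - \left(26 + Z - Z Z\right) = -3 - \left(26 + Z - Z^{2}\right) = -29 + Z^{2} - Z$)
$\left(-958 + V{\left(1 \right)}\right) 1039 = \left(-958 - \left(30 - 1\right)\right) 1039 = \left(-958 - 29\right) 1039 = \left(-987\right) 1039 = -1025493$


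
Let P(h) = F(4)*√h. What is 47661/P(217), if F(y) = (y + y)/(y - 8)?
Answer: -47661*√217/434 ≈ -1617.7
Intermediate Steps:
F(y) = 2*y/(-8 + y) (F(y) = (2*y)/(-8 + y) = 2*y/(-8 + y))
P(h) = -2*√h (P(h) = (2*4/(-8 + 4))*√h = (2*4/(-4))*√h = (2*4*(-¼))*√h = -2*√h)
47661/P(217) = 47661/((-2*√217)) = 47661*(-√217/434) = -47661*√217/434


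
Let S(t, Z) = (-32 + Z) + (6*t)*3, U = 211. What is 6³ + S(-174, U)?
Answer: -2737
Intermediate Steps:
S(t, Z) = -32 + Z + 18*t (S(t, Z) = (-32 + Z) + 18*t = -32 + Z + 18*t)
6³ + S(-174, U) = 6³ + (-32 + 211 + 18*(-174)) = 216 + (-32 + 211 - 3132) = 216 - 2953 = -2737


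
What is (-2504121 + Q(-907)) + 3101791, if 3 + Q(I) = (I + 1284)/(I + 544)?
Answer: 216952744/363 ≈ 5.9767e+5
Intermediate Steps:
Q(I) = -3 + (1284 + I)/(544 + I) (Q(I) = -3 + (I + 1284)/(I + 544) = -3 + (1284 + I)/(544 + I))
(-2504121 + Q(-907)) + 3101791 = (-2504121 + 2*(-174 - 1*(-907))/(544 - 907)) + 3101791 = (-2504121 + 2*(-174 + 907)/(-363)) + 3101791 = (-2504121 + 2*(-1/363)*733) + 3101791 = (-2504121 - 1466/363) + 3101791 = -908997389/363 + 3101791 = 216952744/363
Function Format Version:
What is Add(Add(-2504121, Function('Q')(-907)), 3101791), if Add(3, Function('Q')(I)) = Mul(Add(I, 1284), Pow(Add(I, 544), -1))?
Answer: Rational(216952744, 363) ≈ 5.9767e+5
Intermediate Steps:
Function('Q')(I) = Add(-3, Mul(Pow(Add(544, I), -1), Add(1284, I))) (Function('Q')(I) = Add(-3, Mul(Add(I, 1284), Pow(Add(I, 544), -1))) = Add(-3, Mul(Add(1284, I), Pow(Add(544, I), -1))) = Add(-3, Mul(Pow(Add(544, I), -1), Add(1284, I))))
Add(Add(-2504121, Function('Q')(-907)), 3101791) = Add(Add(-2504121, Mul(2, Pow(Add(544, -907), -1), Add(-174, Mul(-1, -907)))), 3101791) = Add(Add(-2504121, Mul(2, Pow(-363, -1), Add(-174, 907))), 3101791) = Add(Add(-2504121, Mul(2, Rational(-1, 363), 733)), 3101791) = Add(Add(-2504121, Rational(-1466, 363)), 3101791) = Add(Rational(-908997389, 363), 3101791) = Rational(216952744, 363)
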